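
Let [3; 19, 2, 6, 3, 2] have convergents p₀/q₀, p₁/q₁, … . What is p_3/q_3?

772/253

Using pₖ = aₖpₖ₋₁ + pₖ₋₂, qₖ = aₖqₖ₋₁ + qₖ₋₂ (with p₋₁=1, p₋₂=0, q₋₁=0, q₋₂=1):
  k=0: a=3, p=3, q=1
  k=1: a=19, p=58, q=19
  k=2: a=2, p=119, q=39
  k=3: a=6, p=772, q=253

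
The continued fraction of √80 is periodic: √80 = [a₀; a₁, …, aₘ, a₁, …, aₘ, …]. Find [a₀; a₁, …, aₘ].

[8; 1, 16]

a₀ = ⌊√80⌋ = 8.
With m₀=0, d₀=1 and mₖ₊₁ = dₖaₖ − mₖ, dₖ₊₁ = (n − mₖ₊₁²)/dₖ, aₖ₊₁ = ⌊(a₀+mₖ₊₁)/dₖ₊₁⌋:
  k=1: m=8, d=16, a=1
  k=2: m=8, d=1, a=16
d=1 and a=2a₀=16 at k=2, so the next step gives (m, d) = (8, 16) again — its k=1 value — and the period has length 2.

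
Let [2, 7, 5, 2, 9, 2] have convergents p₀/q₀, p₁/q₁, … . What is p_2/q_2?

77/36

Using pₖ = aₖpₖ₋₁ + pₖ₋₂, qₖ = aₖqₖ₋₁ + qₖ₋₂ (with p₋₁=1, p₋₂=0, q₋₁=0, q₋₂=1):
  k=0: a=2, p=2, q=1
  k=1: a=7, p=15, q=7
  k=2: a=5, p=77, q=36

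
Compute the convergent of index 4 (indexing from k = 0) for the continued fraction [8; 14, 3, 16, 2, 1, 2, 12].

11677/1447

Using pₖ = aₖpₖ₋₁ + pₖ₋₂, qₖ = aₖqₖ₋₁ + qₖ₋₂ (with p₋₁=1, p₋₂=0, q₋₁=0, q₋₂=1):
  k=0: a=8, p=8, q=1
  k=1: a=14, p=113, q=14
  k=2: a=3, p=347, q=43
  k=3: a=16, p=5665, q=702
  k=4: a=2, p=11677, q=1447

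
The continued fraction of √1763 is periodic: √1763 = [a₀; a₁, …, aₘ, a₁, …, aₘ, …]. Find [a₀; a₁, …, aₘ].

a₀ = ⌊√1763⌋ = 41.
With m₀=0, d₀=1 and mₖ₊₁ = dₖaₖ − mₖ, dₖ₊₁ = (n − mₖ₊₁²)/dₖ, aₖ₊₁ = ⌊(a₀+mₖ₊₁)/dₖ₊₁⌋:
  k=1: m=41, d=82, a=1
  k=2: m=41, d=1, a=82
d=1 and a=2a₀=82 at k=2, so the next step gives (m, d) = (41, 82) again — its k=1 value — and the period has length 2.

[41; 1, 82]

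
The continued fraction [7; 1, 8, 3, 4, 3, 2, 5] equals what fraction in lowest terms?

38721/4906

Fold from the inside: start with 5/1.
  2 + 1/5 = 11/5
  3 + 5/11 = 38/11
  4 + 11/38 = 163/38
  3 + 38/163 = 527/163
  8 + 163/527 = 4379/527
  1 + 527/4379 = 4906/4379
  7 + 4379/4906 = 38721/4906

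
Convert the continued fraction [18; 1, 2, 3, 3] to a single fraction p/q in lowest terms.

Fold from the inside: start with 3/1.
  3 + 1/3 = 10/3
  2 + 3/10 = 23/10
  1 + 10/23 = 33/23
  18 + 23/33 = 617/33

617/33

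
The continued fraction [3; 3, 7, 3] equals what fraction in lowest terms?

Using pₖ = aₖpₖ₋₁ + pₖ₋₂ and qₖ = aₖqₖ₋₁ + qₖ₋₂:
  k=0: a=3, p=3, q=1
  k=1: a=3, p=10, q=3
  k=2: a=7, p=73, q=22
  k=3: a=3, p=229, q=69

229/69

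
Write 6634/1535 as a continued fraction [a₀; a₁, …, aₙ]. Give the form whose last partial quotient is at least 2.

[4; 3, 9, 3, 8, 2]

6634 = 4*1535 + 494
1535 = 3*494 + 53
494 = 9*53 + 17
53 = 3*17 + 2
17 = 8*2 + 1
2 = 2*1 + 0  (stop)
So 6634/1535 = [4; 3, 9, 3, 8, 2].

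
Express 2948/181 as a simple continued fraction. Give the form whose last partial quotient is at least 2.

[16; 3, 2, 12, 2]

2948 = 16·181 + 52
181 = 3·52 + 25
52 = 2·25 + 2
25 = 12·2 + 1
2 = 2·1 + 0  (stop)
So 2948/181 = [16; 3, 2, 12, 2].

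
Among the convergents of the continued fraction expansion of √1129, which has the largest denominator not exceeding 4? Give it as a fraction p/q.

√1129 = [33; 1, 1, 1, 1, 66, …] (period length 5).
Convergents:
  p_0/q_0 = 33/1
  p_1/q_1 = 34/1
  p_2/q_2 = 67/2
  p_3/q_3 = 101/3
  p_4/q_4 = 168/5
q_3 = 3 ≤ 4 < 5 = q_4, so the answer is 101/3.

101/3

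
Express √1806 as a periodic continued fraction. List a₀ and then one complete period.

[42; 2, 84]

a₀ = ⌊√1806⌋ = 42.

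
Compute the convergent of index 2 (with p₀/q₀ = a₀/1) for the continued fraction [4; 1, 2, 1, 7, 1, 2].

Using pₖ = aₖpₖ₋₁ + pₖ₋₂, qₖ = aₖqₖ₋₁ + qₖ₋₂ (with p₋₁=1, p₋₂=0, q₋₁=0, q₋₂=1):
  k=0: a=4, p=4, q=1
  k=1: a=1, p=5, q=1
  k=2: a=2, p=14, q=3

14/3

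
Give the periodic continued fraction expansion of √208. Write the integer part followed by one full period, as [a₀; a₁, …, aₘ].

a₀ = ⌊√208⌋ = 14.
With m₀=0, d₀=1 and mₖ₊₁ = dₖaₖ − mₖ, dₖ₊₁ = (n − mₖ₊₁²)/dₖ, aₖ₊₁ = ⌊(a₀+mₖ₊₁)/dₖ₊₁⌋:
  k=1: m=14, d=12, a=2
  k=2: m=10, d=9, a=2
  k=3: m=8, d=16, a=1
  k=4: m=8, d=9, a=2
  k=5: m=10, d=12, a=2
  k=6: m=14, d=1, a=28
d=1 and a=2a₀=28 at k=6, so the next step gives (m, d) = (14, 12) again — its k=1 value — and the period has length 6.

[14; 2, 2, 1, 2, 2, 28]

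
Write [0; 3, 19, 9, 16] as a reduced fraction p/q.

Using pₖ = aₖpₖ₋₁ + pₖ₋₂ and qₖ = aₖqₖ₋₁ + qₖ₋₂:
  k=0: a=0, p=0, q=1
  k=1: a=3, p=1, q=3
  k=2: a=19, p=19, q=58
  k=3: a=9, p=172, q=525
  k=4: a=16, p=2771, q=8458

2771/8458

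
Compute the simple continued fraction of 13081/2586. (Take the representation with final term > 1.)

[5; 17, 7, 1, 18]

13081 = 5×2586 + 151
2586 = 17×151 + 19
151 = 7×19 + 18
19 = 1×18 + 1
18 = 18×1 + 0  (stop)
So 13081/2586 = [5; 17, 7, 1, 18].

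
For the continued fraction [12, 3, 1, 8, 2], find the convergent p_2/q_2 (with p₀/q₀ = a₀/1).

49/4

Using pₖ = aₖpₖ₋₁ + pₖ₋₂, qₖ = aₖqₖ₋₁ + qₖ₋₂ (with p₋₁=1, p₋₂=0, q₋₁=0, q₋₂=1):
  k=0: a=12, p=12, q=1
  k=1: a=3, p=37, q=3
  k=2: a=1, p=49, q=4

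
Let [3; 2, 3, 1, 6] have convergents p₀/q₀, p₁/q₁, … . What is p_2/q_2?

Using pₖ = aₖpₖ₋₁ + pₖ₋₂, qₖ = aₖqₖ₋₁ + qₖ₋₂ (with p₋₁=1, p₋₂=0, q₋₁=0, q₋₂=1):
  k=0: a=3, p=3, q=1
  k=1: a=2, p=7, q=2
  k=2: a=3, p=24, q=7

24/7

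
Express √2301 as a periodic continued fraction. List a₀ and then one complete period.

a₀ = ⌊√2301⌋ = 47.
With m₀=0, d₀=1 and mₖ₊₁ = dₖaₖ − mₖ, dₖ₊₁ = (n − mₖ₊₁²)/dₖ, aₖ₊₁ = ⌊(a₀+mₖ₊₁)/dₖ₊₁⌋:
  k=1: m=47, d=92, a=1
  k=2: m=45, d=3, a=30
  k=3: m=45, d=92, a=1
  k=4: m=47, d=1, a=94
d=1 and a=2a₀=94 at k=4, so the next step gives (m, d) = (47, 92) again — its k=1 value — and the period has length 4.

[47; 1, 30, 1, 94]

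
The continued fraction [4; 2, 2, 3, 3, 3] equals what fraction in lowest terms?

816/185

Using pₖ = aₖpₖ₋₁ + pₖ₋₂ and qₖ = aₖqₖ₋₁ + qₖ₋₂:
  k=0: a=4, p=4, q=1
  k=1: a=2, p=9, q=2
  k=2: a=2, p=22, q=5
  k=3: a=3, p=75, q=17
  k=4: a=3, p=247, q=56
  k=5: a=3, p=816, q=185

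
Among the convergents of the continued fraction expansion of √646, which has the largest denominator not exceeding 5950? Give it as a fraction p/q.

77495/3049

√646 = [25; 2, 2, 2, 50, …] (period length 4).
Convergents:
  p_0/q_0 = 25/1
  p_1/q_1 = 51/2
  p_2/q_2 = 127/5
  p_3/q_3 = 305/12
  p_4/q_4 = 15377/605
  p_5/q_5 = 31059/1222
  p_6/q_6 = 77495/3049
  p_7/q_7 = 186049/7320
q_6 = 3049 ≤ 5950 < 7320 = q_7, so the answer is 77495/3049.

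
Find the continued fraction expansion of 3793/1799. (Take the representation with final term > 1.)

3793 = 2·1799 + 195
1799 = 9·195 + 44
195 = 4·44 + 19
44 = 2·19 + 6
19 = 3·6 + 1
6 = 6·1 + 0  (stop)
So 3793/1799 = [2; 9, 4, 2, 3, 6].

[2; 9, 4, 2, 3, 6]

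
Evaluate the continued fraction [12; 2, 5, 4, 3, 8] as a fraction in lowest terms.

Fold from the inside: start with 8/1.
  3 + 1/8 = 25/8
  4 + 8/25 = 108/25
  5 + 25/108 = 565/108
  2 + 108/565 = 1238/565
  12 + 565/1238 = 15421/1238

15421/1238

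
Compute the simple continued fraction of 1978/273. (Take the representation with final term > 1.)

[7; 4, 13, 2, 2]

1978 = 7*273 + 67
273 = 4*67 + 5
67 = 13*5 + 2
5 = 2*2 + 1
2 = 2*1 + 0  (stop)
So 1978/273 = [7; 4, 13, 2, 2].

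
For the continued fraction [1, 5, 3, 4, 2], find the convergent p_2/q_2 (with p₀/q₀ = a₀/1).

19/16

Using pₖ = aₖpₖ₋₁ + pₖ₋₂, qₖ = aₖqₖ₋₁ + qₖ₋₂ (with p₋₁=1, p₋₂=0, q₋₁=0, q₋₂=1):
  k=0: a=1, p=1, q=1
  k=1: a=5, p=6, q=5
  k=2: a=3, p=19, q=16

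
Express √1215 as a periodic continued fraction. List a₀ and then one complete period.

a₀ = ⌊√1215⌋ = 34.
With m₀=0, d₀=1 and mₖ₊₁ = dₖaₖ − mₖ, dₖ₊₁ = (n − mₖ₊₁²)/dₖ, aₖ₊₁ = ⌊(a₀+mₖ₊₁)/dₖ₊₁⌋:
  k=1: m=34, d=59, a=1
  k=2: m=25, d=10, a=5
  k=3: m=25, d=59, a=1
  k=4: m=34, d=1, a=68
d=1 and a=2a₀=68 at k=4, so the next step gives (m, d) = (34, 59) again — its k=1 value — and the period has length 4.

[34; 1, 5, 1, 68]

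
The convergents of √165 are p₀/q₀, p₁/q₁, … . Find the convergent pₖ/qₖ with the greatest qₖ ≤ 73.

912/71

√165 = [12; 1, 5, 2, 5, 1, 24, …] (period length 6).
Convergents:
  p_0/q_0 = 12/1
  p_1/q_1 = 13/1
  p_2/q_2 = 77/6
  p_3/q_3 = 167/13
  p_4/q_4 = 912/71
  p_5/q_5 = 1079/84
q_4 = 71 ≤ 73 < 84 = q_5, so the answer is 912/71.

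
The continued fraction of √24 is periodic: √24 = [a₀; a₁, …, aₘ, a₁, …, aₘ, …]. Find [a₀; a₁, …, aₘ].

a₀ = ⌊√24⌋ = 4.
With m₀=0, d₀=1 and mₖ₊₁ = dₖaₖ − mₖ, dₖ₊₁ = (n − mₖ₊₁²)/dₖ, aₖ₊₁ = ⌊(a₀+mₖ₊₁)/dₖ₊₁⌋:
  k=1: m=4, d=8, a=1
  k=2: m=4, d=1, a=8
d=1 and a=2a₀=8 at k=2, so the next step gives (m, d) = (4, 8) again — its k=1 value — and the period has length 2.

[4; 1, 8]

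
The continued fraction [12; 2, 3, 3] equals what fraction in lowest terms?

286/23

Using pₖ = aₖpₖ₋₁ + pₖ₋₂ and qₖ = aₖqₖ₋₁ + qₖ₋₂:
  k=0: a=12, p=12, q=1
  k=1: a=2, p=25, q=2
  k=2: a=3, p=87, q=7
  k=3: a=3, p=286, q=23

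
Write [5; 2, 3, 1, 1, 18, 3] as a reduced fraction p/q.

Using pₖ = aₖpₖ₋₁ + pₖ₋₂ and qₖ = aₖqₖ₋₁ + qₖ₋₂:
  k=0: a=5, p=5, q=1
  k=1: a=2, p=11, q=2
  k=2: a=3, p=38, q=7
  k=3: a=1, p=49, q=9
  k=4: a=1, p=87, q=16
  k=5: a=18, p=1615, q=297
  k=6: a=3, p=4932, q=907

4932/907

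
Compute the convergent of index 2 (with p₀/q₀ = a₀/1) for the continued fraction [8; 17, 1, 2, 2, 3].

145/18

Using pₖ = aₖpₖ₋₁ + pₖ₋₂, qₖ = aₖqₖ₋₁ + qₖ₋₂ (with p₋₁=1, p₋₂=0, q₋₁=0, q₋₂=1):
  k=0: a=8, p=8, q=1
  k=1: a=17, p=137, q=17
  k=2: a=1, p=145, q=18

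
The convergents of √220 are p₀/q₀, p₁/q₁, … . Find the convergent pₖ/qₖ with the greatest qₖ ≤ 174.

√220 = [14; 1, 4, 1, 28, …] (period length 4).
Convergents:
  p_0/q_0 = 14/1
  p_1/q_1 = 15/1
  p_2/q_2 = 74/5
  p_3/q_3 = 89/6
  p_4/q_4 = 2566/173
  p_5/q_5 = 2655/179
q_4 = 173 ≤ 174 < 179 = q_5, so the answer is 2566/173.

2566/173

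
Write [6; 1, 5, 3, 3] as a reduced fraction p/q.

Fold from the inside: start with 3/1.
  3 + 1/3 = 10/3
  5 + 3/10 = 53/10
  1 + 10/53 = 63/53
  6 + 53/63 = 431/63

431/63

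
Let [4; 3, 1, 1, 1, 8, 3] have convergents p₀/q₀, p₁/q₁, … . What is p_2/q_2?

Using pₖ = aₖpₖ₋₁ + pₖ₋₂, qₖ = aₖqₖ₋₁ + qₖ₋₂ (with p₋₁=1, p₋₂=0, q₋₁=0, q₋₂=1):
  k=0: a=4, p=4, q=1
  k=1: a=3, p=13, q=3
  k=2: a=1, p=17, q=4

17/4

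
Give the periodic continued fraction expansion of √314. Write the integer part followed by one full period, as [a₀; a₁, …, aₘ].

[17; 1, 2, 1, 1, 2, 1, 34]

a₀ = ⌊√314⌋ = 17.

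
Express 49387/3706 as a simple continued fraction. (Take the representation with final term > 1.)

49387 = 13·3706 + 1209
3706 = 3·1209 + 79
1209 = 15·79 + 24
79 = 3·24 + 7
24 = 3·7 + 3
7 = 2·3 + 1
3 = 3·1 + 0  (stop)
So 49387/3706 = [13; 3, 15, 3, 3, 2, 3].

[13; 3, 15, 3, 3, 2, 3]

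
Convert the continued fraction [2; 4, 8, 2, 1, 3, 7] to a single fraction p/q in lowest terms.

6181/2756

Using pₖ = aₖpₖ₋₁ + pₖ₋₂ and qₖ = aₖqₖ₋₁ + qₖ₋₂:
  k=0: a=2, p=2, q=1
  k=1: a=4, p=9, q=4
  k=2: a=8, p=74, q=33
  k=3: a=2, p=157, q=70
  k=4: a=1, p=231, q=103
  k=5: a=3, p=850, q=379
  k=6: a=7, p=6181, q=2756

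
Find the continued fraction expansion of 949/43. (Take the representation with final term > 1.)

949 = 22×43 + 3
43 = 14×3 + 1
3 = 3×1 + 0  (stop)
So 949/43 = [22; 14, 3].

[22; 14, 3]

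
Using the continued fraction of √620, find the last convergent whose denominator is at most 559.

√620 = [24; 1, 8, 1, 48, …] (period length 4).
Convergents:
  p_0/q_0 = 24/1
  p_1/q_1 = 25/1
  p_2/q_2 = 224/9
  p_3/q_3 = 249/10
  p_4/q_4 = 12176/489
  p_5/q_5 = 12425/499
  p_6/q_6 = 111576/4481
q_5 = 499 ≤ 559 < 4481 = q_6, so the answer is 12425/499.

12425/499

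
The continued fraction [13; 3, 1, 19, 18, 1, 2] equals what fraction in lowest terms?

Fold from the inside: start with 2/1.
  1 + 1/2 = 3/2
  18 + 2/3 = 56/3
  19 + 3/56 = 1067/56
  1 + 56/1067 = 1123/1067
  3 + 1067/1123 = 4436/1123
  13 + 1123/4436 = 58791/4436

58791/4436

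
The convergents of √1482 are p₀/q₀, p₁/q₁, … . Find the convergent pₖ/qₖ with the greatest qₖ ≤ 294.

√1482 = [38; 2, 76, …] (period length 2).
Convergents:
  p_0/q_0 = 38/1
  p_1/q_1 = 77/2
  p_2/q_2 = 5890/153
  p_3/q_3 = 11857/308
q_2 = 153 ≤ 294 < 308 = q_3, so the answer is 5890/153.

5890/153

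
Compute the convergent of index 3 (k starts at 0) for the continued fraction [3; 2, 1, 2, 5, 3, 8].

Using pₖ = aₖpₖ₋₁ + pₖ₋₂, qₖ = aₖqₖ₋₁ + qₖ₋₂ (with p₋₁=1, p₋₂=0, q₋₁=0, q₋₂=1):
  k=0: a=3, p=3, q=1
  k=1: a=2, p=7, q=2
  k=2: a=1, p=10, q=3
  k=3: a=2, p=27, q=8

27/8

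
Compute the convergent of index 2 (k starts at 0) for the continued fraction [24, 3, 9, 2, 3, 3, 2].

Using pₖ = aₖpₖ₋₁ + pₖ₋₂, qₖ = aₖqₖ₋₁ + qₖ₋₂ (with p₋₁=1, p₋₂=0, q₋₁=0, q₋₂=1):
  k=0: a=24, p=24, q=1
  k=1: a=3, p=73, q=3
  k=2: a=9, p=681, q=28

681/28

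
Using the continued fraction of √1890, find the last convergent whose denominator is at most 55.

826/19

√1890 = [43; 2, 9, 6, 9, 2, 86, …] (period length 6).
Convergents:
  p_0/q_0 = 43/1
  p_1/q_1 = 87/2
  p_2/q_2 = 826/19
  p_3/q_3 = 5043/116
q_2 = 19 ≤ 55 < 116 = q_3, so the answer is 826/19.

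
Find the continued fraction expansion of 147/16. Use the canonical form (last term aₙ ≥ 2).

[9; 5, 3]

147 = 9·16 + 3
16 = 5·3 + 1
3 = 3·1 + 0  (stop)
So 147/16 = [9; 5, 3].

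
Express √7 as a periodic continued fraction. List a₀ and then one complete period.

[2; 1, 1, 1, 4]

a₀ = ⌊√7⌋ = 2.
With m₀=0, d₀=1 and mₖ₊₁ = dₖaₖ − mₖ, dₖ₊₁ = (n − mₖ₊₁²)/dₖ, aₖ₊₁ = ⌊(a₀+mₖ₊₁)/dₖ₊₁⌋:
  k=1: m=2, d=3, a=1
  k=2: m=1, d=2, a=1
  k=3: m=1, d=3, a=1
  k=4: m=2, d=1, a=4
d=1 and a=2a₀=4 at k=4, so the next step gives (m, d) = (2, 3) again — its k=1 value — and the period has length 4.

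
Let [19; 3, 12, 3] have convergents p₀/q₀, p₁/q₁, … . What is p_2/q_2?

Using pₖ = aₖpₖ₋₁ + pₖ₋₂, qₖ = aₖqₖ₋₁ + qₖ₋₂ (with p₋₁=1, p₋₂=0, q₋₁=0, q₋₂=1):
  k=0: a=19, p=19, q=1
  k=1: a=3, p=58, q=3
  k=2: a=12, p=715, q=37

715/37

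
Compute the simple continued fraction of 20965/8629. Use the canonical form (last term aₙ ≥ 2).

[2; 2, 3, 19, 1, 1, 2, 12]

20965 = 2*8629 + 3707
8629 = 2*3707 + 1215
3707 = 3*1215 + 62
1215 = 19*62 + 37
62 = 1*37 + 25
37 = 1*25 + 12
25 = 2*12 + 1
12 = 12*1 + 0  (stop)
So 20965/8629 = [2; 2, 3, 19, 1, 1, 2, 12].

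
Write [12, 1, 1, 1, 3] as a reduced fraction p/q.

Using pₖ = aₖpₖ₋₁ + pₖ₋₂ and qₖ = aₖqₖ₋₁ + qₖ₋₂:
  k=0: a=12, p=12, q=1
  k=1: a=1, p=13, q=1
  k=2: a=1, p=25, q=2
  k=3: a=1, p=38, q=3
  k=4: a=3, p=139, q=11

139/11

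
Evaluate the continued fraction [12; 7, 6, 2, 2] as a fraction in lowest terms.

Using pₖ = aₖpₖ₋₁ + pₖ₋₂ and qₖ = aₖqₖ₋₁ + qₖ₋₂:
  k=0: a=12, p=12, q=1
  k=1: a=7, p=85, q=7
  k=2: a=6, p=522, q=43
  k=3: a=2, p=1129, q=93
  k=4: a=2, p=2780, q=229

2780/229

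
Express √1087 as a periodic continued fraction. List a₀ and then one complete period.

[32; 1, 31, 1, 64]

a₀ = ⌊√1087⌋ = 32.
With m₀=0, d₀=1 and mₖ₊₁ = dₖaₖ − mₖ, dₖ₊₁ = (n − mₖ₊₁²)/dₖ, aₖ₊₁ = ⌊(a₀+mₖ₊₁)/dₖ₊₁⌋:
  k=1: m=32, d=63, a=1
  k=2: m=31, d=2, a=31
  k=3: m=31, d=63, a=1
  k=4: m=32, d=1, a=64
d=1 and a=2a₀=64 at k=4, so the next step gives (m, d) = (32, 63) again — its k=1 value — and the period has length 4.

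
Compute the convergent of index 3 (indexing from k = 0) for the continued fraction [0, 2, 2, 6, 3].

Using pₖ = aₖpₖ₋₁ + pₖ₋₂, qₖ = aₖqₖ₋₁ + qₖ₋₂ (with p₋₁=1, p₋₂=0, q₋₁=0, q₋₂=1):
  k=0: a=0, p=0, q=1
  k=1: a=2, p=1, q=2
  k=2: a=2, p=2, q=5
  k=3: a=6, p=13, q=32

13/32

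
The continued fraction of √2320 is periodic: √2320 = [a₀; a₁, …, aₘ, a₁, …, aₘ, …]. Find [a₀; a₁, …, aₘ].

a₀ = ⌊√2320⌋ = 48.
With m₀=0, d₀=1 and mₖ₊₁ = dₖaₖ − mₖ, dₖ₊₁ = (n − mₖ₊₁²)/dₖ, aₖ₊₁ = ⌊(a₀+mₖ₊₁)/dₖ₊₁⌋:
  k=1: m=48, d=16, a=6
  k=2: m=48, d=1, a=96
d=1 and a=2a₀=96 at k=2, so the next step gives (m, d) = (48, 16) again — its k=1 value — and the period has length 2.

[48; 6, 96]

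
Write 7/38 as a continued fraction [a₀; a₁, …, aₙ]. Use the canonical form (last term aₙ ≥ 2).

[0; 5, 2, 3]

7 = 0·38 + 7
38 = 5·7 + 3
7 = 2·3 + 1
3 = 3·1 + 0  (stop)
So 7/38 = [0; 5, 2, 3].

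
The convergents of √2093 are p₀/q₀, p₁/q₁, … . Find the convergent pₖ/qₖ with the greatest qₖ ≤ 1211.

√2093 = [45; 1, 2, 1, 90, …] (period length 4).
Convergents:
  p_0/q_0 = 45/1
  p_1/q_1 = 46/1
  p_2/q_2 = 137/3
  p_3/q_3 = 183/4
  p_4/q_4 = 16607/363
  p_5/q_5 = 16790/367
  p_6/q_6 = 50187/1097
  p_7/q_7 = 66977/1464
q_6 = 1097 ≤ 1211 < 1464 = q_7, so the answer is 50187/1097.

50187/1097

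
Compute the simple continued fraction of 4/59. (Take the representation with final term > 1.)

4 = 0×59 + 4
59 = 14×4 + 3
4 = 1×3 + 1
3 = 3×1 + 0  (stop)
So 4/59 = [0; 14, 1, 3].

[0; 14, 1, 3]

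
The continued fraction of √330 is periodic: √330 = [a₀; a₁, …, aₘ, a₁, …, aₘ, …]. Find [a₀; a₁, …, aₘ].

a₀ = ⌊√330⌋ = 18.

[18; 6, 36]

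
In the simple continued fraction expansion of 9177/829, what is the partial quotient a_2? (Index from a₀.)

3

9177 = 11·829 + 58   →  a_0 = 11
829 = 14·58 + 17   →  a_1 = 14
58 = 3·17 + 7   →  a_2 = 3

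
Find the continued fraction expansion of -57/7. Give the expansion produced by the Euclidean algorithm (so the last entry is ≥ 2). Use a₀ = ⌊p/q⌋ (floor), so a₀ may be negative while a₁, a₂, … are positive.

-57 = -9×7 + 6
7 = 1×6 + 1
6 = 6×1 + 0  (stop)
So -57/7 = [-9; 1, 6].

[-9; 1, 6]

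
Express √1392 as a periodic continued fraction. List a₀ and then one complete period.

[37; 3, 4, 3, 74]

a₀ = ⌊√1392⌋ = 37.
With m₀=0, d₀=1 and mₖ₊₁ = dₖaₖ − mₖ, dₖ₊₁ = (n − mₖ₊₁²)/dₖ, aₖ₊₁ = ⌊(a₀+mₖ₊₁)/dₖ₊₁⌋:
  k=1: m=37, d=23, a=3
  k=2: m=32, d=16, a=4
  k=3: m=32, d=23, a=3
  k=4: m=37, d=1, a=74
d=1 and a=2a₀=74 at k=4, so the next step gives (m, d) = (37, 23) again — its k=1 value — and the period has length 4.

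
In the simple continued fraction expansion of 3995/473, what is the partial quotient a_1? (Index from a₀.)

2

3995 = 8·473 + 211   →  a_0 = 8
473 = 2·211 + 51   →  a_1 = 2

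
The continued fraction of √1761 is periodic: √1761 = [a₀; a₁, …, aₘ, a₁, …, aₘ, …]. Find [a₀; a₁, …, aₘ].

a₀ = ⌊√1761⌋ = 41.
With m₀=0, d₀=1 and mₖ₊₁ = dₖaₖ − mₖ, dₖ₊₁ = (n − mₖ₊₁²)/dₖ, aₖ₊₁ = ⌊(a₀+mₖ₊₁)/dₖ₊₁⌋:
  k=1: m=41, d=80, a=1
  k=2: m=39, d=3, a=26
  k=3: m=39, d=80, a=1
  k=4: m=41, d=1, a=82
d=1 and a=2a₀=82 at k=4, so the next step gives (m, d) = (41, 80) again — its k=1 value — and the period has length 4.

[41; 1, 26, 1, 82]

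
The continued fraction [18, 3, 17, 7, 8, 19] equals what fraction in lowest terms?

1047185/57139

Using pₖ = aₖpₖ₋₁ + pₖ₋₂ and qₖ = aₖqₖ₋₁ + qₖ₋₂:
  k=0: a=18, p=18, q=1
  k=1: a=3, p=55, q=3
  k=2: a=17, p=953, q=52
  k=3: a=7, p=6726, q=367
  k=4: a=8, p=54761, q=2988
  k=5: a=19, p=1047185, q=57139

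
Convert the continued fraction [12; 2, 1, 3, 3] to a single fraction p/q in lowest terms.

Using pₖ = aₖpₖ₋₁ + pₖ₋₂ and qₖ = aₖqₖ₋₁ + qₖ₋₂:
  k=0: a=12, p=12, q=1
  k=1: a=2, p=25, q=2
  k=2: a=1, p=37, q=3
  k=3: a=3, p=136, q=11
  k=4: a=3, p=445, q=36

445/36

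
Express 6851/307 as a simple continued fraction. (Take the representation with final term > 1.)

6851 = 22×307 + 97
307 = 3×97 + 16
97 = 6×16 + 1
16 = 16×1 + 0  (stop)
So 6851/307 = [22; 3, 6, 16].

[22; 3, 6, 16]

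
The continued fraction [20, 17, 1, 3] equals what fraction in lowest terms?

Fold from the inside: start with 3/1.
  1 + 1/3 = 4/3
  17 + 3/4 = 71/4
  20 + 4/71 = 1424/71

1424/71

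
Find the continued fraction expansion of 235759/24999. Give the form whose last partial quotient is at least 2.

235759 = 9*24999 + 10768
24999 = 2*10768 + 3463
10768 = 3*3463 + 379
3463 = 9*379 + 52
379 = 7*52 + 15
52 = 3*15 + 7
15 = 2*7 + 1
7 = 7*1 + 0  (stop)
So 235759/24999 = [9; 2, 3, 9, 7, 3, 2, 7].

[9; 2, 3, 9, 7, 3, 2, 7]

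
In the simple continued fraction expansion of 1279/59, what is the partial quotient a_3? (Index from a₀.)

1279 = 21·59 + 40   →  a_0 = 21
59 = 1·40 + 19   →  a_1 = 1
40 = 2·19 + 2   →  a_2 = 2
19 = 9·2 + 1   →  a_3 = 9

9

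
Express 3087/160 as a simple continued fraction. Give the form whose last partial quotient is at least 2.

[19; 3, 2, 2, 9]

3087 = 19·160 + 47
160 = 3·47 + 19
47 = 2·19 + 9
19 = 2·9 + 1
9 = 9·1 + 0  (stop)
So 3087/160 = [19; 3, 2, 2, 9].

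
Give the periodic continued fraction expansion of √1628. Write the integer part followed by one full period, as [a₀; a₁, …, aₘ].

[40; 2, 1, 6, 1, 2, 80]

a₀ = ⌊√1628⌋ = 40.
With m₀=0, d₀=1 and mₖ₊₁ = dₖaₖ − mₖ, dₖ₊₁ = (n − mₖ₊₁²)/dₖ, aₖ₊₁ = ⌊(a₀+mₖ₊₁)/dₖ₊₁⌋:
  k=1: m=40, d=28, a=2
  k=2: m=16, d=49, a=1
  k=3: m=33, d=11, a=6
  k=4: m=33, d=49, a=1
  k=5: m=16, d=28, a=2
  k=6: m=40, d=1, a=80
d=1 and a=2a₀=80 at k=6, so the next step gives (m, d) = (40, 28) again — its k=1 value — and the period has length 6.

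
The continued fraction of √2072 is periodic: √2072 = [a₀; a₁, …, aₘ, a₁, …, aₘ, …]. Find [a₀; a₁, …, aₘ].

[45; 1, 1, 12, 1, 1, 90]

a₀ = ⌊√2072⌋ = 45.
With m₀=0, d₀=1 and mₖ₊₁ = dₖaₖ − mₖ, dₖ₊₁ = (n − mₖ₊₁²)/dₖ, aₖ₊₁ = ⌊(a₀+mₖ₊₁)/dₖ₊₁⌋:
  k=1: m=45, d=47, a=1
  k=2: m=2, d=44, a=1
  k=3: m=42, d=7, a=12
  k=4: m=42, d=44, a=1
  k=5: m=2, d=47, a=1
  k=6: m=45, d=1, a=90
d=1 and a=2a₀=90 at k=6, so the next step gives (m, d) = (45, 47) again — its k=1 value — and the period has length 6.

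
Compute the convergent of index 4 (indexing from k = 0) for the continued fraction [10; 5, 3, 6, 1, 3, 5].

Using pₖ = aₖpₖ₋₁ + pₖ₋₂, qₖ = aₖqₖ₋₁ + qₖ₋₂ (with p₋₁=1, p₋₂=0, q₋₁=0, q₋₂=1):
  k=0: a=10, p=10, q=1
  k=1: a=5, p=51, q=5
  k=2: a=3, p=163, q=16
  k=3: a=6, p=1029, q=101
  k=4: a=1, p=1192, q=117

1192/117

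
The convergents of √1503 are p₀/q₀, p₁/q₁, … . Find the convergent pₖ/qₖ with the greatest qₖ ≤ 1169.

√1503 = [38; 1, 3, 3, 8, 3, 3, 1, 76, …] (period length 8).
Convergents:
  p_0/q_0 = 38/1
  p_1/q_1 = 39/1
  p_2/q_2 = 155/4
  p_3/q_3 = 504/13
  p_4/q_4 = 4187/108
  p_5/q_5 = 13065/337
  p_6/q_6 = 43382/1119
  p_7/q_7 = 56447/1456
q_6 = 1119 ≤ 1169 < 1456 = q_7, so the answer is 43382/1119.

43382/1119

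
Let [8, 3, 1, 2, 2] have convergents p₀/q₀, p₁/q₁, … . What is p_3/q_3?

Using pₖ = aₖpₖ₋₁ + pₖ₋₂, qₖ = aₖqₖ₋₁ + qₖ₋₂ (with p₋₁=1, p₋₂=0, q₋₁=0, q₋₂=1):
  k=0: a=8, p=8, q=1
  k=1: a=3, p=25, q=3
  k=2: a=1, p=33, q=4
  k=3: a=2, p=91, q=11

91/11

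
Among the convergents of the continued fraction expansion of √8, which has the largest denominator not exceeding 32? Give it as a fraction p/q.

√8 = [2; 1, 4, …] (period length 2).
Convergents:
  p_0/q_0 = 2/1
  p_1/q_1 = 3/1
  p_2/q_2 = 14/5
  p_3/q_3 = 17/6
  p_4/q_4 = 82/29
  p_5/q_5 = 99/35
q_4 = 29 ≤ 32 < 35 = q_5, so the answer is 82/29.

82/29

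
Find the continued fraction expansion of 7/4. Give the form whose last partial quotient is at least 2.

[1; 1, 3]

7 = 1*4 + 3
4 = 1*3 + 1
3 = 3*1 + 0  (stop)
So 7/4 = [1; 1, 3].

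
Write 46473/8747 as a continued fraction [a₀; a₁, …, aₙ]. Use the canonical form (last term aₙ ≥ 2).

[5; 3, 5, 7, 3, 3, 7]

46473 = 5×8747 + 2738
8747 = 3×2738 + 533
2738 = 5×533 + 73
533 = 7×73 + 22
73 = 3×22 + 7
22 = 3×7 + 1
7 = 7×1 + 0  (stop)
So 46473/8747 = [5; 3, 5, 7, 3, 3, 7].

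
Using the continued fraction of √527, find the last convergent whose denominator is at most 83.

√527 = [22; 1, 21, 1, 44, …] (period length 4).
Convergents:
  p_0/q_0 = 22/1
  p_1/q_1 = 23/1
  p_2/q_2 = 505/22
  p_3/q_3 = 528/23
  p_4/q_4 = 23737/1034
q_3 = 23 ≤ 83 < 1034 = q_4, so the answer is 528/23.

528/23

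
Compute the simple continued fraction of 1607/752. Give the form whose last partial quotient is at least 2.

1607 = 2·752 + 103
752 = 7·103 + 31
103 = 3·31 + 10
31 = 3·10 + 1
10 = 10·1 + 0  (stop)
So 1607/752 = [2; 7, 3, 3, 10].

[2; 7, 3, 3, 10]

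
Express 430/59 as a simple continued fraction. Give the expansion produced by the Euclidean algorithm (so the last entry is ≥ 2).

430 = 7*59 + 17
59 = 3*17 + 8
17 = 2*8 + 1
8 = 8*1 + 0  (stop)
So 430/59 = [7; 3, 2, 8].

[7; 3, 2, 8]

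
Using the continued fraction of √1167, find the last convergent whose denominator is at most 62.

1059/31

√1167 = [34; 6, 5, 11, 5, 6, 68, …] (period length 6).
Convergents:
  p_0/q_0 = 34/1
  p_1/q_1 = 205/6
  p_2/q_2 = 1059/31
  p_3/q_3 = 11854/347
q_2 = 31 ≤ 62 < 347 = q_3, so the answer is 1059/31.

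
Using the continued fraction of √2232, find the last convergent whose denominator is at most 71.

√2232 = [47; 4, 10, 4, 94, …] (period length 4).
Convergents:
  p_0/q_0 = 47/1
  p_1/q_1 = 189/4
  p_2/q_2 = 1937/41
  p_3/q_3 = 7937/168
q_2 = 41 ≤ 71 < 168 = q_3, so the answer is 1937/41.

1937/41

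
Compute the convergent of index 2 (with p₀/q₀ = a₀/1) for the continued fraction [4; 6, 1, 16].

29/7

Using pₖ = aₖpₖ₋₁ + pₖ₋₂, qₖ = aₖqₖ₋₁ + qₖ₋₂ (with p₋₁=1, p₋₂=0, q₋₁=0, q₋₂=1):
  k=0: a=4, p=4, q=1
  k=1: a=6, p=25, q=6
  k=2: a=1, p=29, q=7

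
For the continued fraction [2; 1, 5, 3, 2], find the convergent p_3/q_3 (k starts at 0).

Using pₖ = aₖpₖ₋₁ + pₖ₋₂, qₖ = aₖqₖ₋₁ + qₖ₋₂ (with p₋₁=1, p₋₂=0, q₋₁=0, q₋₂=1):
  k=0: a=2, p=2, q=1
  k=1: a=1, p=3, q=1
  k=2: a=5, p=17, q=6
  k=3: a=3, p=54, q=19

54/19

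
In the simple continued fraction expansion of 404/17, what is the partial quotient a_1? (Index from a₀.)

1

404 = 23·17 + 13   →  a_0 = 23
17 = 1·13 + 4   →  a_1 = 1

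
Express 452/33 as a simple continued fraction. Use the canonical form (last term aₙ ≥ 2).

[13; 1, 2, 3, 3]

452 = 13×33 + 23
33 = 1×23 + 10
23 = 2×10 + 3
10 = 3×3 + 1
3 = 3×1 + 0  (stop)
So 452/33 = [13; 1, 2, 3, 3].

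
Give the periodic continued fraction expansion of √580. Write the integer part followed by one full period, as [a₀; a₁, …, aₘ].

[24; 12, 48]

a₀ = ⌊√580⌋ = 24.
With m₀=0, d₀=1 and mₖ₊₁ = dₖaₖ − mₖ, dₖ₊₁ = (n − mₖ₊₁²)/dₖ, aₖ₊₁ = ⌊(a₀+mₖ₊₁)/dₖ₊₁⌋:
  k=1: m=24, d=4, a=12
  k=2: m=24, d=1, a=48
d=1 and a=2a₀=48 at k=2, so the next step gives (m, d) = (24, 4) again — its k=1 value — and the period has length 2.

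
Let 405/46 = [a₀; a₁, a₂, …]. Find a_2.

405 = 8·46 + 37   →  a_0 = 8
46 = 1·37 + 9   →  a_1 = 1
37 = 4·9 + 1   →  a_2 = 4

4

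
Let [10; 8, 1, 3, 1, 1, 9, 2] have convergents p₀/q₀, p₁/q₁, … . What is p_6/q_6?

Using pₖ = aₖpₖ₋₁ + pₖ₋₂, qₖ = aₖqₖ₋₁ + qₖ₋₂ (with p₋₁=1, p₋₂=0, q₋₁=0, q₋₂=1):
  k=0: a=10, p=10, q=1
  k=1: a=8, p=81, q=8
  k=2: a=1, p=91, q=9
  k=3: a=3, p=354, q=35
  k=4: a=1, p=445, q=44
  k=5: a=1, p=799, q=79
  k=6: a=9, p=7636, q=755

7636/755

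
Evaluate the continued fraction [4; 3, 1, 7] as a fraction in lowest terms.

132/31

Fold from the inside: start with 7/1.
  1 + 1/7 = 8/7
  3 + 7/8 = 31/8
  4 + 8/31 = 132/31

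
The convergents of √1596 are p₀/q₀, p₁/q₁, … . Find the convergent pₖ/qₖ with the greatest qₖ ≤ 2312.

√1596 = [39; 1, 18, 1, 78, …] (period length 4).
Convergents:
  p_0/q_0 = 39/1
  p_1/q_1 = 40/1
  p_2/q_2 = 759/19
  p_3/q_3 = 799/20
  p_4/q_4 = 63081/1579
  p_5/q_5 = 63880/1599
  p_6/q_6 = 1212921/30361
q_5 = 1599 ≤ 2312 < 30361 = q_6, so the answer is 63880/1599.

63880/1599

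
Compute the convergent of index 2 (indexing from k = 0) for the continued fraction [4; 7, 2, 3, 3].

Using pₖ = aₖpₖ₋₁ + pₖ₋₂, qₖ = aₖqₖ₋₁ + qₖ₋₂ (with p₋₁=1, p₋₂=0, q₋₁=0, q₋₂=1):
  k=0: a=4, p=4, q=1
  k=1: a=7, p=29, q=7
  k=2: a=2, p=62, q=15

62/15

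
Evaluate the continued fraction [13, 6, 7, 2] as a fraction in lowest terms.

1211/92

Using pₖ = aₖpₖ₋₁ + pₖ₋₂ and qₖ = aₖqₖ₋₁ + qₖ₋₂:
  k=0: a=13, p=13, q=1
  k=1: a=6, p=79, q=6
  k=2: a=7, p=566, q=43
  k=3: a=2, p=1211, q=92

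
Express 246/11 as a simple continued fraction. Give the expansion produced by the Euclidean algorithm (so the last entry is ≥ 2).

246 = 22·11 + 4
11 = 2·4 + 3
4 = 1·3 + 1
3 = 3·1 + 0  (stop)
So 246/11 = [22; 2, 1, 3].

[22; 2, 1, 3]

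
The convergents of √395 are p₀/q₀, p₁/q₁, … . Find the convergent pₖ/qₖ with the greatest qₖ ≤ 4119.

√395 = [19; 1, 6, 1, 38, …] (period length 4).
Convergents:
  p_0/q_0 = 19/1
  p_1/q_1 = 20/1
  p_2/q_2 = 139/7
  p_3/q_3 = 159/8
  p_4/q_4 = 6181/311
  p_5/q_5 = 6340/319
  p_6/q_6 = 44221/2225
  p_7/q_7 = 50561/2544
  p_8/q_8 = 1965539/98897
q_7 = 2544 ≤ 4119 < 98897 = q_8, so the answer is 50561/2544.

50561/2544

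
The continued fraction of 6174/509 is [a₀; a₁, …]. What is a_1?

6174 = 12·509 + 66   →  a_0 = 12
509 = 7·66 + 47   →  a_1 = 7

7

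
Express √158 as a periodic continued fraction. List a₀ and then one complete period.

[12; 1, 1, 3, 12, 3, 1, 1, 24]

a₀ = ⌊√158⌋ = 12.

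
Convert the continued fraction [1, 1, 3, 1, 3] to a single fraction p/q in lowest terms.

Using pₖ = aₖpₖ₋₁ + pₖ₋₂ and qₖ = aₖqₖ₋₁ + qₖ₋₂:
  k=0: a=1, p=1, q=1
  k=1: a=1, p=2, q=1
  k=2: a=3, p=7, q=4
  k=3: a=1, p=9, q=5
  k=4: a=3, p=34, q=19

34/19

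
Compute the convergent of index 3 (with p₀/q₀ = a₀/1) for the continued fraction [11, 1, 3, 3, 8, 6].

Using pₖ = aₖpₖ₋₁ + pₖ₋₂, qₖ = aₖqₖ₋₁ + qₖ₋₂ (with p₋₁=1, p₋₂=0, q₋₁=0, q₋₂=1):
  k=0: a=11, p=11, q=1
  k=1: a=1, p=12, q=1
  k=2: a=3, p=47, q=4
  k=3: a=3, p=153, q=13

153/13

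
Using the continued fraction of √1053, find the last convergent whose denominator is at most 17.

292/9

√1053 = [32; 2, 4, 2, 64, …] (period length 4).
Convergents:
  p_0/q_0 = 32/1
  p_1/q_1 = 65/2
  p_2/q_2 = 292/9
  p_3/q_3 = 649/20
q_2 = 9 ≤ 17 < 20 = q_3, so the answer is 292/9.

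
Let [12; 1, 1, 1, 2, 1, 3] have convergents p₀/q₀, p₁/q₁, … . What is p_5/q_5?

139/11

Using pₖ = aₖpₖ₋₁ + pₖ₋₂, qₖ = aₖqₖ₋₁ + qₖ₋₂ (with p₋₁=1, p₋₂=0, q₋₁=0, q₋₂=1):
  k=0: a=12, p=12, q=1
  k=1: a=1, p=13, q=1
  k=2: a=1, p=25, q=2
  k=3: a=1, p=38, q=3
  k=4: a=2, p=101, q=8
  k=5: a=1, p=139, q=11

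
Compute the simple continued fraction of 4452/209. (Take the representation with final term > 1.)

4452 = 21·209 + 63
209 = 3·63 + 20
63 = 3·20 + 3
20 = 6·3 + 2
3 = 1·2 + 1
2 = 2·1 + 0  (stop)
So 4452/209 = [21; 3, 3, 6, 1, 2].

[21; 3, 3, 6, 1, 2]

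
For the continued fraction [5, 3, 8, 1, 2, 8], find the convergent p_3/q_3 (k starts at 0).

Using pₖ = aₖpₖ₋₁ + pₖ₋₂, qₖ = aₖqₖ₋₁ + qₖ₋₂ (with p₋₁=1, p₋₂=0, q₋₁=0, q₋₂=1):
  k=0: a=5, p=5, q=1
  k=1: a=3, p=16, q=3
  k=2: a=8, p=133, q=25
  k=3: a=1, p=149, q=28

149/28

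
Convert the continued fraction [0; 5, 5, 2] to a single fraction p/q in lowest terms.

Fold from the inside: start with 2/1.
  5 + 1/2 = 11/2
  5 + 2/11 = 57/11
  0 + 11/57 = 11/57

11/57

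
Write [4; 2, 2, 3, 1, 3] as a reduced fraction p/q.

366/83

Using pₖ = aₖpₖ₋₁ + pₖ₋₂ and qₖ = aₖqₖ₋₁ + qₖ₋₂:
  k=0: a=4, p=4, q=1
  k=1: a=2, p=9, q=2
  k=2: a=2, p=22, q=5
  k=3: a=3, p=75, q=17
  k=4: a=1, p=97, q=22
  k=5: a=3, p=366, q=83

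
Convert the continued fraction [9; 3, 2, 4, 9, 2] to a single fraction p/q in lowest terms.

Fold from the inside: start with 2/1.
  9 + 1/2 = 19/2
  4 + 2/19 = 78/19
  2 + 19/78 = 175/78
  3 + 78/175 = 603/175
  9 + 175/603 = 5602/603

5602/603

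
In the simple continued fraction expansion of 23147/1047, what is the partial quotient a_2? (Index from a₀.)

23147 = 22·1047 + 113   →  a_0 = 22
1047 = 9·113 + 30   →  a_1 = 9
113 = 3·30 + 23   →  a_2 = 3

3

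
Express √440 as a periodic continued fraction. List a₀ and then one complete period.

a₀ = ⌊√440⌋ = 20.
With m₀=0, d₀=1 and mₖ₊₁ = dₖaₖ − mₖ, dₖ₊₁ = (n − mₖ₊₁²)/dₖ, aₖ₊₁ = ⌊(a₀+mₖ₊₁)/dₖ₊₁⌋:
  k=1: m=20, d=40, a=1
  k=2: m=20, d=1, a=40
d=1 and a=2a₀=40 at k=2, so the next step gives (m, d) = (20, 40) again — its k=1 value — and the period has length 2.

[20; 1, 40]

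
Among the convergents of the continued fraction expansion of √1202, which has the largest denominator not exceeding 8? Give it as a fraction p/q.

104/3

√1202 = [34; 1, 2, 34, 2, 1, 68, …] (period length 6).
Convergents:
  p_0/q_0 = 34/1
  p_1/q_1 = 35/1
  p_2/q_2 = 104/3
  p_3/q_3 = 3571/103
q_2 = 3 ≤ 8 < 103 = q_3, so the answer is 104/3.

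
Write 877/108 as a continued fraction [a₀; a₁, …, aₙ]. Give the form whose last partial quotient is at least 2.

[8; 8, 3, 4]

877 = 8×108 + 13
108 = 8×13 + 4
13 = 3×4 + 1
4 = 4×1 + 0  (stop)
So 877/108 = [8; 8, 3, 4].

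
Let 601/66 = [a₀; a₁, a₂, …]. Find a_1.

601 = 9·66 + 7   →  a_0 = 9
66 = 9·7 + 3   →  a_1 = 9

9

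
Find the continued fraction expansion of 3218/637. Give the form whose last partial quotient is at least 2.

3218 = 5×637 + 33
637 = 19×33 + 10
33 = 3×10 + 3
10 = 3×3 + 1
3 = 3×1 + 0  (stop)
So 3218/637 = [5; 19, 3, 3, 3].

[5; 19, 3, 3, 3]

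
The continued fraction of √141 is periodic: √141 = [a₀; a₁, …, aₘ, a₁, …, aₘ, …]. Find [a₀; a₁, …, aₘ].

a₀ = ⌊√141⌋ = 11.
With m₀=0, d₀=1 and mₖ₊₁ = dₖaₖ − mₖ, dₖ₊₁ = (n − mₖ₊₁²)/dₖ, aₖ₊₁ = ⌊(a₀+mₖ₊₁)/dₖ₊₁⌋:
  k=1: m=11, d=20, a=1
  k=2: m=9, d=3, a=6
  k=3: m=9, d=20, a=1
  k=4: m=11, d=1, a=22
d=1 and a=2a₀=22 at k=4, so the next step gives (m, d) = (11, 20) again — its k=1 value — and the period has length 4.

[11; 1, 6, 1, 22]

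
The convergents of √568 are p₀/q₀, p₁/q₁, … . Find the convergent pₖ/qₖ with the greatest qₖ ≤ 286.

6697/281

√568 = [23; 1, 4, 1, 46, …] (period length 4).
Convergents:
  p_0/q_0 = 23/1
  p_1/q_1 = 24/1
  p_2/q_2 = 119/5
  p_3/q_3 = 143/6
  p_4/q_4 = 6697/281
  p_5/q_5 = 6840/287
q_4 = 281 ≤ 286 < 287 = q_5, so the answer is 6697/281.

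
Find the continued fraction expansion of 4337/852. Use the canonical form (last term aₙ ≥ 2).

4337 = 5*852 + 77
852 = 11*77 + 5
77 = 15*5 + 2
5 = 2*2 + 1
2 = 2*1 + 0  (stop)
So 4337/852 = [5; 11, 15, 2, 2].

[5; 11, 15, 2, 2]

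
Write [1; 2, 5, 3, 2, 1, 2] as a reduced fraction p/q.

Fold from the inside: start with 2/1.
  1 + 1/2 = 3/2
  2 + 2/3 = 8/3
  3 + 3/8 = 27/8
  5 + 8/27 = 143/27
  2 + 27/143 = 313/143
  1 + 143/313 = 456/313

456/313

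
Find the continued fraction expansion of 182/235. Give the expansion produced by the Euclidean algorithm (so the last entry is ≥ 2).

[0; 1, 3, 2, 3, 3, 2]

182 = 0*235 + 182
235 = 1*182 + 53
182 = 3*53 + 23
53 = 2*23 + 7
23 = 3*7 + 2
7 = 3*2 + 1
2 = 2*1 + 0  (stop)
So 182/235 = [0; 1, 3, 2, 3, 3, 2].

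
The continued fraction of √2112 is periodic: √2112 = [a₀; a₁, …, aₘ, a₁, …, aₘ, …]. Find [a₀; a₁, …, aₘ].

[45; 1, 21, 1, 90]

a₀ = ⌊√2112⌋ = 45.
With m₀=0, d₀=1 and mₖ₊₁ = dₖaₖ − mₖ, dₖ₊₁ = (n − mₖ₊₁²)/dₖ, aₖ₊₁ = ⌊(a₀+mₖ₊₁)/dₖ₊₁⌋:
  k=1: m=45, d=87, a=1
  k=2: m=42, d=4, a=21
  k=3: m=42, d=87, a=1
  k=4: m=45, d=1, a=90
d=1 and a=2a₀=90 at k=4, so the next step gives (m, d) = (45, 87) again — its k=1 value — and the period has length 4.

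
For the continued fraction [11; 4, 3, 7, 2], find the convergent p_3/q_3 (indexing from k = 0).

1067/95

Using pₖ = aₖpₖ₋₁ + pₖ₋₂, qₖ = aₖqₖ₋₁ + qₖ₋₂ (with p₋₁=1, p₋₂=0, q₋₁=0, q₋₂=1):
  k=0: a=11, p=11, q=1
  k=1: a=4, p=45, q=4
  k=2: a=3, p=146, q=13
  k=3: a=7, p=1067, q=95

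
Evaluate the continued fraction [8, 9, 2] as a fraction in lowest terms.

154/19

Fold from the inside: start with 2/1.
  9 + 1/2 = 19/2
  8 + 2/19 = 154/19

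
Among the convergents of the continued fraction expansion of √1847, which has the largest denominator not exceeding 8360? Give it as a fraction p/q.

158885/3697

√1847 = [42; 1, 41, 1, 84, …] (period length 4).
Convergents:
  p_0/q_0 = 42/1
  p_1/q_1 = 43/1
  p_2/q_2 = 1805/42
  p_3/q_3 = 1848/43
  p_4/q_4 = 157037/3654
  p_5/q_5 = 158885/3697
  p_6/q_6 = 6671322/155231
q_5 = 3697 ≤ 8360 < 155231 = q_6, so the answer is 158885/3697.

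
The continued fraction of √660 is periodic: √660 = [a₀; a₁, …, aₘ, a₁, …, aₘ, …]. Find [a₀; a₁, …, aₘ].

a₀ = ⌊√660⌋ = 25.
With m₀=0, d₀=1 and mₖ₊₁ = dₖaₖ − mₖ, dₖ₊₁ = (n − mₖ₊₁²)/dₖ, aₖ₊₁ = ⌊(a₀+mₖ₊₁)/dₖ₊₁⌋:
  k=1: m=25, d=35, a=1
  k=2: m=10, d=16, a=2
  k=3: m=22, d=11, a=4
  k=4: m=22, d=16, a=2
  k=5: m=10, d=35, a=1
  k=6: m=25, d=1, a=50
d=1 and a=2a₀=50 at k=6, so the next step gives (m, d) = (25, 35) again — its k=1 value — and the period has length 6.

[25; 1, 2, 4, 2, 1, 50]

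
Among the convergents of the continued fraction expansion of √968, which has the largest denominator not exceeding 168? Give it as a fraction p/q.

√968 = [31; 8, 1, 6, 1, 8, 62, …] (period length 6).
Convergents:
  p_0/q_0 = 31/1
  p_1/q_1 = 249/8
  p_2/q_2 = 280/9
  p_3/q_3 = 1929/62
  p_4/q_4 = 2209/71
  p_5/q_5 = 19601/630
q_4 = 71 ≤ 168 < 630 = q_5, so the answer is 2209/71.

2209/71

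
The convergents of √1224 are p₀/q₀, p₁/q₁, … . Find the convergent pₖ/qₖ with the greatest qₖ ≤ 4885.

√1224 = [34; 1, 68, …] (period length 2).
Convergents:
  p_0/q_0 = 34/1
  p_1/q_1 = 35/1
  p_2/q_2 = 2414/69
  p_3/q_3 = 2449/70
  p_4/q_4 = 168946/4829
  p_5/q_5 = 171395/4899
q_4 = 4829 ≤ 4885 < 4899 = q_5, so the answer is 168946/4829.

168946/4829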